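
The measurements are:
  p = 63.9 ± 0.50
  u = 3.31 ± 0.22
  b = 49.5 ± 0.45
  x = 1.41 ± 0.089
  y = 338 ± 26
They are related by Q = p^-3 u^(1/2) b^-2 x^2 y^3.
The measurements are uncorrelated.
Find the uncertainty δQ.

For a monomial Q ∝ p^-3, u^(1/2), b^-2, x^2, y^3, fractional errors add in quadrature:
  (-3·δp/p)² = (-3×0.00782)² = 0.000551;  (½·δu/u)² = (0.5×0.0665)² = 0.00110;  (-2·δb/b)² = (-2×0.00909)² = 0.000331;  (2·δx/x)² = (2×0.0631)² = 0.0159;  (3·δy/y)² = (3×0.0769)² = 0.0533
δQ/Q = √(0.0712) = 0.267
Q = 0.218, so δQ = 0.267 × 0.218 = 0.0583.

0.0583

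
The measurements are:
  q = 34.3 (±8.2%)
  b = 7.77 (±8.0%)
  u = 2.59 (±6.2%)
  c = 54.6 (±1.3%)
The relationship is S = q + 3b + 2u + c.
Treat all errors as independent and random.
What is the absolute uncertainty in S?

S is a linear combination, so absolute uncertainties add in quadrature:
  (δq)² = 7.91;  (3·δb)² = 3.48;  (2·δu)² = 0.103;  (δc)² = 0.504
δS = √(12.0) = 3.46

3.46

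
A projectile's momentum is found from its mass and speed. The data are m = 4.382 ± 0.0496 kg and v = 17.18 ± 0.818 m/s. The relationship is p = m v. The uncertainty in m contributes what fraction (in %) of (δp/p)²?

(δp/p)² = (1·δm/m)² + (1·δv/v)²
  m term: (1×0.0113)² = 0.000128
  v term: (1×0.0476)² = 0.00227
Total = 0.00240. Share from m = 0.000128/0.00240 = 0.0535.

5.35%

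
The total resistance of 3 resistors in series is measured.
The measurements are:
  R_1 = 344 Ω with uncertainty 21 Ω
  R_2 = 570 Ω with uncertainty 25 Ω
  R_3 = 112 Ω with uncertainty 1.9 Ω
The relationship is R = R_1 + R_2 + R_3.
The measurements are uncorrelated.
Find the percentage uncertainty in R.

For a sum/difference, combine absolute errors in quadrature:
  (δR_1)² = 441;  (δR_2)² = 625;  (δR_3)² = 3.61
δR = √(1070) = 32.7 Ω
R = 1030 Ω, so δR/R = 32.7/1030 = 0.0319.

3.19%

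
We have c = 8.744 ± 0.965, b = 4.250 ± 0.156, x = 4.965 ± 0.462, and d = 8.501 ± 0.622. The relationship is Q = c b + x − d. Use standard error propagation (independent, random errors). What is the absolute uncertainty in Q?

4.39

Let p = c·b = 37.16. δp/p = √((1·δc/c)² + (1·δb/b)²) = √(0.0122 + 0.00135) = 0.116, so δp = 4.32.
Q = p + x − d: δQ = √(δp² + δx² + δd²) = √(18.7 + 0.213 + 0.387) = 4.39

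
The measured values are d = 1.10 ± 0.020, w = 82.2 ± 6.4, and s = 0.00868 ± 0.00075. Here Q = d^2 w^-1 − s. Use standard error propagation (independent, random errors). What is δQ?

0.00147

Let p = d^2·w^-1 = 0.0147. δp/p = √((2·δd/d)² + (-1·δw/w)²) = √(0.00132 + 0.00606) = 0.0859, so δp = 0.00126.
Q = p − s: δQ = √(δp² + δs²) = √(1.6e-06 + 5.63e-07) = 0.00147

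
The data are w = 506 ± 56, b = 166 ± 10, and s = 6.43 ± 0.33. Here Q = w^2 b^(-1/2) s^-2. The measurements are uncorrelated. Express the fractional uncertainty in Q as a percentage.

Products/powers → add relative errors in quadrature, weighted by exponent:
  (2·δw/w)² = (2×0.111)² = 0.0490;  (−½·δb/b)² = (-0.5×0.0602)² = 0.000907;  (-2·δs/s)² = (-2×0.0513)² = 0.0105
δQ/Q = √(0.0604) = 0.246

24.6%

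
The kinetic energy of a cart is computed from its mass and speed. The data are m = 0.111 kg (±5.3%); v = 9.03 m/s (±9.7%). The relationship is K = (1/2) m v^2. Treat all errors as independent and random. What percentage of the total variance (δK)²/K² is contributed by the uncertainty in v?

(δK/K)² = (1·δm/m)² + (2·δv/v)²
  m term: (1×0.0530)² = 0.00281
  v term: (2×0.0970)² = 0.0376
Total = 0.0404. Share from v = 0.0376/0.0404 = 0.931.

93.1%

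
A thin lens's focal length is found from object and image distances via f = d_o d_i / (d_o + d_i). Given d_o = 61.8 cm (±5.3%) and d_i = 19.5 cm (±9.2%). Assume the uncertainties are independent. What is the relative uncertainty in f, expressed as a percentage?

7.11%

∂f/∂d_o = (d_i/(d_o+d_i))² = 0.0575;  ∂f/∂d_i = (d_o/(d_o+d_i))² = 0.578
δf = √((∂f/∂d_o · δd_o)² + (∂f/∂d_i · δd_i)²) = √(0.0355 + 1.07) = 1.05 cm
f = 14.8 cm, so δf/f = 1.05/14.8 = 0.0711.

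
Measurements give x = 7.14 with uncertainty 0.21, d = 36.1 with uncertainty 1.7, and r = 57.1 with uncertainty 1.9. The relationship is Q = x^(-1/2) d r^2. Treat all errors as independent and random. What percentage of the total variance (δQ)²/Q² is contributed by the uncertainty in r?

(δQ/Q)² = (−½·δx/x)² + (1·δd/d)² + (2·δr/r)²
  x term: (-0.5×0.0294)² = 0.000216
  d term: (1×0.0471)² = 0.00222
  r term: (2×0.0333)² = 0.00443
Total = 0.00686. Share from r = 0.00443/0.00686 = 0.645.

64.5%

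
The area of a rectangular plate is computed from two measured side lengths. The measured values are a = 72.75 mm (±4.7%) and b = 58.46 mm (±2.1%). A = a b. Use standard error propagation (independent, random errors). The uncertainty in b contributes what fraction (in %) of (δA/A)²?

(δA/A)² = (1·δa/a)² + (1·δb/b)²
  a term: (1×0.0470)² = 0.00221
  b term: (1×0.0210)² = 0.000441
Total = 0.00265. Share from b = 0.000441/0.00265 = 0.166.

16.6%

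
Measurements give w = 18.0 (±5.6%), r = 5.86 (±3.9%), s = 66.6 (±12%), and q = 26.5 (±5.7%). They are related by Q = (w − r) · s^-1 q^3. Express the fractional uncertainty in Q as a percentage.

22.6%

Let u = w − r = 12.1. δu = √(δw² + δr²) = √(1.02 + 0.0522) = 1.03, so δu/u = 0.0851.
Q is then a monomial in u, s, q:
δQ/Q = √((δu/u)² + (-1·δs/s)² + (3·δq/q)²) = √(0.00725 + 0.0144 + 0.0292) = 0.226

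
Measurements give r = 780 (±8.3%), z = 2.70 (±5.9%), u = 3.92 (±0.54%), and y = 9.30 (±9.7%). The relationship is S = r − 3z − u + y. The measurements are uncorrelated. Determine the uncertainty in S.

S is a linear combination, so absolute uncertainties add in quadrature:
  (δr)² = 4190;  (3·δz)² = 0.228;  (δu)² = 0.000448;  (δy)² = 0.814
δS = √(4190) = 64.7

64.7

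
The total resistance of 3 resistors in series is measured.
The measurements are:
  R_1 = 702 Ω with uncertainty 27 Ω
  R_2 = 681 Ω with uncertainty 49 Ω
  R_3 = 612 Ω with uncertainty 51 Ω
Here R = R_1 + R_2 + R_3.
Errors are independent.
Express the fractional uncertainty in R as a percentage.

3.79%

R is a linear combination, so absolute uncertainties add in quadrature:
  (δR_1)² = 729;  (δR_2)² = 2400;  (δR_3)² = 2600
δR = √(5730) = 75.7 Ω
R = 2000 Ω, so δR/R = 75.7/2000 = 0.0379.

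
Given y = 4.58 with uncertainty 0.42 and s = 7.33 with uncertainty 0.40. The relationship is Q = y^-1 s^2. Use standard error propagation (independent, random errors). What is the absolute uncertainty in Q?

Q is a product of powers, so relative uncertainties combine in quadrature:
  (-1·δy/y)² = (-1×0.0917)² = 0.00841;  (2·δs/s)² = (2×0.0546)² = 0.0119
δQ/Q = √(0.0203) = 0.143
Q = 11.7, so δQ = 0.143 × 11.7 = 1.67.

1.67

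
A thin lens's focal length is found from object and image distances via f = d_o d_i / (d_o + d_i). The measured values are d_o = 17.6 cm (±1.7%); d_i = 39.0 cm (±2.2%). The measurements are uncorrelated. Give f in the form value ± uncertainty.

∂f/∂d_o = (d_i/(d_o+d_i))² = 0.475;  ∂f/∂d_i = (d_o/(d_o+d_i))² = 0.0967
δf = √((∂f/∂d_o · δd_o)² + (∂f/∂d_i · δd_i)²) = √(0.0202 + 0.00688) = 0.165 cm
f = 12.1 cm.

12.1 ± 0.165 cm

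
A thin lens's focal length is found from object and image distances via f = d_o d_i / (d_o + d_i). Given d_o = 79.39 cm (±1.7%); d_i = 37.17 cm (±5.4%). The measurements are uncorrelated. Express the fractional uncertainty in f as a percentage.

3.72%

∂f/∂d_o = (d_i/(d_o+d_i))² = 0.102;  ∂f/∂d_i = (d_o/(d_o+d_i))² = 0.464
δf = √((∂f/∂d_o · δd_o)² + (∂f/∂d_i · δd_i)²) = √(0.0188 + 0.867) = 0.941 cm
f = 25.32 cm, so δf/f = 0.941/25.32 = 0.0372.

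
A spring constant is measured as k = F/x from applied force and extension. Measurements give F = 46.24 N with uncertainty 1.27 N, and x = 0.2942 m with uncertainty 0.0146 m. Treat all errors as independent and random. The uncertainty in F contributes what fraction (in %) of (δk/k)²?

23.4%

(δk/k)² = (1·δF/F)² + (-1·δx/x)²
  F term: (1×0.0275)² = 0.000754
  x term: (-1×0.0496)² = 0.00246
Total = 0.00322. Share from F = 0.000754/0.00322 = 0.234.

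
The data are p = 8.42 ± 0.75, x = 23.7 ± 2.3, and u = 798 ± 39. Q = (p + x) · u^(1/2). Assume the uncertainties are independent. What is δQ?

71.8

Let w = p + x = 32.1. δw = √(δp² + δx²) = √(0.562 + 5.29) = 2.42, so δw/w = 0.0753.
Q is then a monomial in w, u:
δQ/Q = √((δw/w)² + (½·δu/u)²) = √(0.00567 + 0.000597) = 0.0792
Q = 907, so δQ = 0.0792 × 907 = 71.8.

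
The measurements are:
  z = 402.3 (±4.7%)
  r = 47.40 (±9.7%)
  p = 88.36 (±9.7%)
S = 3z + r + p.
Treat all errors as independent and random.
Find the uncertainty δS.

S is a linear combination, so absolute uncertainties add in quadrature:
  (3·δz)² = 3220;  (δr)² = 21.1;  (δp)² = 73.5
δS = √(3310) = 57.6

57.6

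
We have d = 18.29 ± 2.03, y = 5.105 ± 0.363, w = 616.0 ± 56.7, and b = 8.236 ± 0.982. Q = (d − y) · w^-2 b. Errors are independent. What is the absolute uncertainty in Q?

Let u = d − y = 13.18. δu = √(δd² + δy²) = √(4.12 + 0.132) = 2.06, so δu/u = 0.156.
Q is then a monomial in u, w, b:
δQ/Q = √((δu/u)² + (-2·δw/w)² + (1·δb/b)²) = √(0.0245 + 0.0339 + 0.0142) = 0.269
Q = 0.0002862, so δQ = 0.269 × 0.0002862 = 7.71e-05.

7.71e-05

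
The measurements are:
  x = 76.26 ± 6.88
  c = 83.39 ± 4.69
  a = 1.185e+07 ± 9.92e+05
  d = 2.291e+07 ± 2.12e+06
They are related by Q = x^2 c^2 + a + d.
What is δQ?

8.91e+06

Let p = x^2·c^2 = 4.044e+07. δp/p = √((2·δx/x)² + (2·δc/c)²) = √(0.0326 + 0.0127) = 0.213, so δp = 8.6e+06.
Q = p + a + d: δQ = √(δp² + δa² + δd²) = √(7.39e+13 + 9.84e+11 + 4.49e+12) = 8.91e+06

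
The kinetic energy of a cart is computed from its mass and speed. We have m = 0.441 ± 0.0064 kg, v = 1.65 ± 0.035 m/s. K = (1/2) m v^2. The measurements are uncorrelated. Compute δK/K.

0.0448

Since K is a product/quotient, work with relative uncertainties:
  (1·δm/m)² = (1×0.0145)² = 0.000211;  (2·δv/v)² = (2×0.0212)² = 0.00180
δK/K = √(0.00201) = 0.0448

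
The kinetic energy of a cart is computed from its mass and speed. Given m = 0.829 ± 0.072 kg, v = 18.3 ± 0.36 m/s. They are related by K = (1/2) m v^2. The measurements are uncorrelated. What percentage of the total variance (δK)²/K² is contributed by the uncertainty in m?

(δK/K)² = (1·δm/m)² + (2·δv/v)²
  m term: (1×0.0869)² = 0.00754
  v term: (2×0.0197)² = 0.00155
Total = 0.00909. Share from m = 0.00754/0.00909 = 0.830.

83.0%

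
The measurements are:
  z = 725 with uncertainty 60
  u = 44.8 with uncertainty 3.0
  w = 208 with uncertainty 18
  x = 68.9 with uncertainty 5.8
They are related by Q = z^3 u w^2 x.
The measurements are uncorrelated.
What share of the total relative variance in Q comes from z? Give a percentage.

(δQ/Q)² = (3·δz/z)² + (1·δu/u)² + (2·δw/w)² + (1·δx/x)²
  z term: (3×0.0828)² = 0.0616
  u term: (1×0.0670)² = 0.00448
  w term: (2×0.0865)² = 0.0300
  x term: (1×0.0842)² = 0.00709
Total = 0.103. Share from z = 0.0616/0.103 = 0.597.

59.7%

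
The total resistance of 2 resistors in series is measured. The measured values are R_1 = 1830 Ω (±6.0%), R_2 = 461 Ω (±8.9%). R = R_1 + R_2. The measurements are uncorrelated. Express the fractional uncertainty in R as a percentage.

5.12%

Each term contributes (cᵢ δxᵢ)² to (δR)²:
  (δR_1)² = 12100;  (δR_2)² = 1680
δR = √(13700) = 117 Ω
R = 2290 Ω, so δR/R = 117/2290 = 0.0512.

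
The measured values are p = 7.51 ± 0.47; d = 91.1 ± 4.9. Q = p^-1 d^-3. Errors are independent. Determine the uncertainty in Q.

For a monomial Q ∝ p^-1, d^-3, fractional errors add in quadrature:
  (-1·δp/p)² = (-1×0.0626)² = 0.00392;  (-3·δd/d)² = (-3×0.0538)² = 0.0260
δQ/Q = √(0.0300) = 0.173
Q = 1.76e-07, so δQ = 0.173 × 1.76e-07 = 3.05e-08.

3.05e-08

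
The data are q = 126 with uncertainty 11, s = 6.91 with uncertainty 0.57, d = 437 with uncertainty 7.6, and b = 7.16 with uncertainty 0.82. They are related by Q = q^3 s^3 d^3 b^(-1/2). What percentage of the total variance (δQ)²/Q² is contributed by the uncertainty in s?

(δQ/Q)² = (3·δq/q)² + (3·δs/s)² + (3·δd/d)² + (−½·δb/b)²
  q term: (3×0.0873)² = 0.0686
  s term: (3×0.0825)² = 0.0612
  d term: (3×0.0174)² = 0.00272
  b term: (-0.5×0.115)² = 0.00328
Total = 0.136. Share from s = 0.0612/0.136 = 0.451.

45.1%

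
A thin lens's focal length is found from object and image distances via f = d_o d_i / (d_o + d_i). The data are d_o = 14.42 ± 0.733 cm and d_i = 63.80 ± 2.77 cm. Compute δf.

0.497 cm

∂f/∂d_o = (d_i/(d_o+d_i))² = 0.665;  ∂f/∂d_i = (d_o/(d_o+d_i))² = 0.0340
δf = √((∂f/∂d_o · δd_o)² + (∂f/∂d_i · δd_i)²) = √(0.238 + 0.00886) = 0.497 cm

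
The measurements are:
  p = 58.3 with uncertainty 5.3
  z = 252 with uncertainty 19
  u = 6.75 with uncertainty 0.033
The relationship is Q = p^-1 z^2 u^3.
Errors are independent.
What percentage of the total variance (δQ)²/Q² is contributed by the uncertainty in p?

26.5%

(δQ/Q)² = (-1·δp/p)² + (2·δz/z)² + (3·δu/u)²
  p term: (-1×0.0909)² = 0.00826
  z term: (2×0.0754)² = 0.0227
  u term: (3×0.00489)² = 0.000215
Total = 0.0312. Share from p = 0.00826/0.0312 = 0.265.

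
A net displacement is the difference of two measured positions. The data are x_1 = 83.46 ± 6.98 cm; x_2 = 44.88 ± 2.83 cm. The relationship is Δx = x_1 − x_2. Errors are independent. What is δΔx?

Δx is a linear combination, so absolute uncertainties add in quadrature:
  (δx_1)² = 48.7;  (δx_2)² = 8.01
δΔx = √(56.7) = 7.53 cm

7.53 cm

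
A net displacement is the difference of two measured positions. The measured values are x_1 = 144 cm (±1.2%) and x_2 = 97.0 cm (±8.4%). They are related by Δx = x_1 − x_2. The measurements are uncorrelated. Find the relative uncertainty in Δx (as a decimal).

0.177

For a sum/difference, combine absolute errors in quadrature:
  (δx_1)² = 2.99;  (δx_2)² = 66.4
δΔx = √(69.4) = 8.33 cm
Δx = 47.0 cm, so δΔx/Δx = 8.33/47.0 = 0.177.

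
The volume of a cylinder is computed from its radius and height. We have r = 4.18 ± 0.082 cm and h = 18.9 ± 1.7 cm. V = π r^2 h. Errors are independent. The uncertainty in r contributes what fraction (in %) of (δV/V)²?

16.0%

(δV/V)² = (2·δr/r)² + (1·δh/h)²
  r term: (2×0.0196)² = 0.00154
  h term: (1×0.0899)² = 0.00809
Total = 0.00963. Share from r = 0.00154/0.00963 = 0.160.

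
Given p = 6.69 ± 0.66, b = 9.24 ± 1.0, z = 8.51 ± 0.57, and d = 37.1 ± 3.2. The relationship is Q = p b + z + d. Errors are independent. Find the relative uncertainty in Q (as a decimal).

0.0895

Let w = p·b = 61.8. δw/w = √((1·δp/p)² + (1·δb/b)²) = √(0.00973 + 0.0117) = 0.146, so δw = 9.05.
Q = w + z + d: δQ = √(δw² + δz² + δd²) = √(81.9 + 0.325 + 10.2) = 9.62
Q = 107, so δQ/Q = 9.62/107 = 0.0895.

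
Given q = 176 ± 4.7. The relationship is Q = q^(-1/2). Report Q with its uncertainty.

Q ∝ q^(-1/2), so δQ/Q = |−½| · δq/q = 0.5 × 0.0267 = 0.0134.
Q = 0.0754, so δQ = 0.0134 × 0.0754 = 0.00101.

0.0754 ± 0.00101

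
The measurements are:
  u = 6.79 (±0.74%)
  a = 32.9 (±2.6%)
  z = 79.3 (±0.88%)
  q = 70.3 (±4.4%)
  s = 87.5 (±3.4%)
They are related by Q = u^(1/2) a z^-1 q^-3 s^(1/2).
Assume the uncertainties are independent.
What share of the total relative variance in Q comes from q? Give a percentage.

(δQ/Q)² = (½·δu/u)² + (1·δa/a)² + (-1·δz/z)² + (-3·δq/q)² + (½·δs/s)²
  u term: (0.5×0.00740)² = 1.37e-05
  a term: (1×0.0260)² = 0.000676
  z term: (-1×0.00880)² = 7.74e-05
  q term: (-3×0.0440)² = 0.0174
  s term: (0.5×0.0340)² = 0.000289
Total = 0.0185. Share from q = 0.0174/0.0185 = 0.943.

94.3%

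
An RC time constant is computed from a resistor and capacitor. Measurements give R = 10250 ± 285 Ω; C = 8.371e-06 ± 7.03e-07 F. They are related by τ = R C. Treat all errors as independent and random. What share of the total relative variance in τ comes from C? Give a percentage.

(δτ/τ)² = (1·δR/R)² + (1·δC/C)²
  R term: (1×0.0278)² = 0.000773
  C term: (1×0.0840)² = 0.00705
Total = 0.00783. Share from C = 0.00705/0.00783 = 0.901.

90.1%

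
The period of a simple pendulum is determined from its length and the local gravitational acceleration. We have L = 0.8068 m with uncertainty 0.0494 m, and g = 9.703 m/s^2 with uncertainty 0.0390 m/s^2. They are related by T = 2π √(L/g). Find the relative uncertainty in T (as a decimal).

0.0307

Each factor contributes (exponent × relative error)² to (δT/T)²:
  (½·δL/L)² = (0.5×0.0612)² = 0.000937;  (−½·δg/g)² = (-0.5×0.00402)² = 4.04e-06
δT/T = √(0.000941) = 0.0307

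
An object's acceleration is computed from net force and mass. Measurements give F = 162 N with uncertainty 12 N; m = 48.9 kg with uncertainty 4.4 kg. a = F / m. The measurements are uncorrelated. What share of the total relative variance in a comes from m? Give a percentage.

59.6%

(δa/a)² = (1·δF/F)² + (-1·δm/m)²
  F term: (1×0.0741)² = 0.00549
  m term: (-1×0.0900)² = 0.00810
Total = 0.0136. Share from m = 0.00810/0.0136 = 0.596.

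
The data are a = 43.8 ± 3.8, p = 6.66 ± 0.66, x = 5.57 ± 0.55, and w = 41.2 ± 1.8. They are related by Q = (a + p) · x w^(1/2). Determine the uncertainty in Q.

Let u = a + p = 50.5. δu = √(δa² + δp²) = √(14.4 + 0.436) = 3.86, so δu/u = 0.0764.
Q is then a monomial in u, x, w:
δQ/Q = √((δu/u)² + (1·δx/x)² + (½·δw/w)²) = √(0.00584 + 0.00975 + 0.000477) = 0.127
Q = 1800, so δQ = 0.127 × 1800 = 229.

229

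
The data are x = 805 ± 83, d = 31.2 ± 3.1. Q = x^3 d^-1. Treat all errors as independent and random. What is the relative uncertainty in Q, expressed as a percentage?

32.5%

Since Q is a product/quotient, work with relative uncertainties:
  (3·δx/x)² = (3×0.103)² = 0.0957;  (-1·δd/d)² = (-1×0.0994)² = 0.00987
δQ/Q = √(0.106) = 0.325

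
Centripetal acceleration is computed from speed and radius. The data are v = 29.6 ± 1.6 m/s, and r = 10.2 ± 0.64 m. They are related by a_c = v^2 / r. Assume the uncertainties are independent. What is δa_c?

Since a_c is a product/quotient, work with relative uncertainties:
  (2·δv/v)² = (2×0.0541)² = 0.0117;  (-1·δr/r)² = (-1×0.0627)² = 0.00394
δa_c/a_c = √(0.0156) = 0.125
a_c = 85.9 m/s^2, so δa_c = 0.125 × 85.9 = 10.7 m/s^2.

10.7 m/s^2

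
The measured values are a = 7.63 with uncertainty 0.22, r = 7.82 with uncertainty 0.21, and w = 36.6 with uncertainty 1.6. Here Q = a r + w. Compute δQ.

Let p = a·r = 59.7. δp/p = √((1·δa/a)² + (1·δr/r)²) = √(0.000831 + 0.000721) = 0.0394, so δp = 2.35.
Q = p + w: δQ = √(δp² + δw²) = √(5.53 + 2.56) = 2.84

2.84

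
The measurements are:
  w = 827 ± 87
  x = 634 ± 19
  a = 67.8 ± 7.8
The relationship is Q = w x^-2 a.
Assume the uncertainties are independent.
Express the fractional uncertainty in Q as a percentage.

16.7%

Products/powers → add relative errors in quadrature, weighted by exponent:
  (1·δw/w)² = (1×0.105)² = 0.0111;  (-2·δx/x)² = (-2×0.0300)² = 0.00359;  (1·δa/a)² = (1×0.115)² = 0.0132
δQ/Q = √(0.0279) = 0.167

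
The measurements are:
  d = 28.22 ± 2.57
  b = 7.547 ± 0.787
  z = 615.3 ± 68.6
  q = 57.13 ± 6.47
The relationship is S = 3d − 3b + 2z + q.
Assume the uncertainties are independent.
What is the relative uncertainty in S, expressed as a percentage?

10.2%

Absolute uncertainties add in quadrature for a linear combination:
  (3·δd)² = 59.4;  (3·δb)² = 5.57;  (2·δz)² = 18800;  (δq)² = 41.9
δS = √(18900) = 138
S = 1350, so δS/S = 138/1350 = 0.102.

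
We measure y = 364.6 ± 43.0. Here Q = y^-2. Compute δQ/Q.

Q ∝ y^-2, so δQ/Q = |-2| · δy/y = 2 × 0.118 = 0.236.

0.236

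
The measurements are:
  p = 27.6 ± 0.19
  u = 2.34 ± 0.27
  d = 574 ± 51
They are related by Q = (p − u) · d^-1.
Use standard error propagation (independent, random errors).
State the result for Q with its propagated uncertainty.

0.0440 ± 0.00395

Let w = p − u = 25.3. δw = √(δp² + δu²) = √(0.0361 + 0.0729) = 0.330, so δw/w = 0.0131.
Q is then a monomial in w, d:
δQ/Q = √((δw/w)² + (-1·δd/d)²) = √(0.000171 + 0.00789) = 0.0898
Q = 0.0440, so δQ = 0.0898 × 0.0440 = 0.00395.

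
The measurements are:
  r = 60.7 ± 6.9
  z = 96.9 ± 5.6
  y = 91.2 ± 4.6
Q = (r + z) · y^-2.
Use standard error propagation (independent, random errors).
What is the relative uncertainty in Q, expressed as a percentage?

11.6%

Let u = r + z = 158. δu = √(δr² + δz²) = √(47.6 + 31.4) = 8.89, so δu/u = 0.0564.
Q is then a monomial in u, y:
δQ/Q = √((δu/u)² + (-2·δy/y)²) = √(0.00318 + 0.0102) = 0.116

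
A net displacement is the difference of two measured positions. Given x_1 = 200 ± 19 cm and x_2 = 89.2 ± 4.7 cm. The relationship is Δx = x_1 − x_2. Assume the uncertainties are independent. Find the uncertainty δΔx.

19.6 cm

Each term contributes (cᵢ δxᵢ)² to (δΔx)²:
  (δx_1)² = 361;  (δx_2)² = 22.1
δΔx = √(383) = 19.6 cm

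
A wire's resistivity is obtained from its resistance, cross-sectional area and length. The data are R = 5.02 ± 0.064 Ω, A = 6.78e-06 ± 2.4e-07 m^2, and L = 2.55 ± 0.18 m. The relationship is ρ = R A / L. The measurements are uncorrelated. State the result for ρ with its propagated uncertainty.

(1.33 ± 0.107) × 10^-5 Ω·m

Since ρ is a product/quotient, work with relative uncertainties:
  (1·δR/R)² = (1×0.0127)² = 0.000163;  (1·δA/A)² = (1×0.0354)² = 0.00125;  (-1·δL/L)² = (-1×0.0706)² = 0.00498
δρ/ρ = √(0.00640) = 0.0800
ρ = 1.33e-05 Ω·m, so δρ = 0.0800 × 1.33e-05 = 1.07e-06 Ω·m.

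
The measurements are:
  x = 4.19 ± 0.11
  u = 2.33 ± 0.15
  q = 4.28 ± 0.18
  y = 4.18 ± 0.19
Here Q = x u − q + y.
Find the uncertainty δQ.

Let p = x·u = 9.76. δp/p = √((1·δx/x)² + (1·δu/u)²) = √(0.000689 + 0.00414) = 0.0695, so δp = 0.679.
Q = p − q + y: δQ = √(δp² + δq² + δy²) = √(0.461 + 0.0324 + 0.0361) = 0.727

0.727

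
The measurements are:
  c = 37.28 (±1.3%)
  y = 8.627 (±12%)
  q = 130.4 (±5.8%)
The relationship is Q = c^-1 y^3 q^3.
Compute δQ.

Each factor contributes (exponent × relative error)² to (δQ/Q)²:
  (-1·δc/c)² = (-1×0.0130)² = 0.000169;  (3·δy/y)² = (3×0.120)² = 0.130;  (3·δq/q)² = (3×0.0580)² = 0.0303
δQ/Q = √(0.160) = 0.400
Q = 3.819e+07, so δQ = 0.400 × 3.819e+07 = 1.53e+07.

1.53e+07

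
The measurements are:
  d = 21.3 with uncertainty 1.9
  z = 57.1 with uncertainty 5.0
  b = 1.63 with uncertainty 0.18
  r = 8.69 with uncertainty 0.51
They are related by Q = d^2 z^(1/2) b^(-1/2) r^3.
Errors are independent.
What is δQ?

4.59e+05

Each factor contributes (exponent × relative error)² to (δQ/Q)²:
  (2·δd/d)² = (2×0.0892)² = 0.0318;  (½·δz/z)² = (0.5×0.0876)² = 0.00192;  (−½·δb/b)² = (-0.5×0.110)² = 0.00305;  (3·δr/r)² = (3×0.0587)² = 0.0310
δQ/Q = √(0.0678) = 0.260
Q = 1.76e+06, so δQ = 0.260 × 1.76e+06 = 4.59e+05.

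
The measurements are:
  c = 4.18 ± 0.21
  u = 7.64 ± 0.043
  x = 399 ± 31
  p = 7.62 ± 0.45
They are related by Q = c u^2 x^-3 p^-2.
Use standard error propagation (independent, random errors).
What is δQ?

1.76e-08

Q is a product of powers, so relative uncertainties combine in quadrature:
  (1·δc/c)² = (1×0.0502)² = 0.00252;  (2·δu/u)² = (2×0.00563)² = 0.000127;  (-3·δx/x)² = (-3×0.0777)² = 0.0543;  (-2·δp/p)² = (-2×0.0591)² = 0.0140
δQ/Q = √(0.0709) = 0.266
Q = 6.62e-08, so δQ = 0.266 × 6.62e-08 = 1.76e-08.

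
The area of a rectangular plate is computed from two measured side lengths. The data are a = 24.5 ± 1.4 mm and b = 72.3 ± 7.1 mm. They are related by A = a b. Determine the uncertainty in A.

201 mm^2

A is a product of powers, so relative uncertainties combine in quadrature:
  (1·δa/a)² = (1×0.0571)² = 0.00327;  (1·δb/b)² = (1×0.0982)² = 0.00964
δA/A = √(0.0129) = 0.114
A = 1770 mm^2, so δA = 0.114 × 1770 = 201 mm^2.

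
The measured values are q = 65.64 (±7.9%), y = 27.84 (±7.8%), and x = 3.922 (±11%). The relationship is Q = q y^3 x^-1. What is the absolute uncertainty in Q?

Relative error in a monomial: (δQ/Q)² = Σ (nᵢ · δxᵢ/xᵢ)².
  (1·δq/q)² = (1×0.0790)² = 0.00624;  (3·δy/y)² = (3×0.0780)² = 0.0548;  (-1·δx/x)² = (-1×0.110)² = 0.0121
δQ/Q = √(0.0731) = 0.270
Q = 361100, so δQ = 0.270 × 361100 = 97600.

97600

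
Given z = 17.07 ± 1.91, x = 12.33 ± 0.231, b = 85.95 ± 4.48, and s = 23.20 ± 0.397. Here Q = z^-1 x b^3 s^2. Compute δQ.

Products/powers → add relative errors in quadrature, weighted by exponent:
  (-1·δz/z)² = (-1×0.112)² = 0.0125;  (1·δx/x)² = (1×0.0187)² = 0.000351;  (3·δb/b)² = (3×0.0521)² = 0.0245;  (2·δs/s)² = (2×0.0171)² = 0.00117
δQ/Q = √(0.0385) = 0.196
Q = 2.469e+08, so δQ = 0.196 × 2.469e+08 = 4.84e+07.

4.84e+07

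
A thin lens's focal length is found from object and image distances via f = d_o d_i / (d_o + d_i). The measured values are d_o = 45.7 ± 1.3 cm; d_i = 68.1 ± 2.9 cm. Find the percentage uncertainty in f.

2.41%

∂f/∂d_o = (d_i/(d_o+d_i))² = 0.358;  ∂f/∂d_i = (d_o/(d_o+d_i))² = 0.161
δf = √((∂f/∂d_o · δd_o)² + (∂f/∂d_i · δd_i)²) = √(0.217 + 0.219) = 0.660 cm
f = 27.3 cm, so δf/f = 0.660/27.3 = 0.0241.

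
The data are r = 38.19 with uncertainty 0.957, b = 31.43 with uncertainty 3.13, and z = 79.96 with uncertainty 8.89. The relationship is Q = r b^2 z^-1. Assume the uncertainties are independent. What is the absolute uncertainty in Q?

Relative error in a monomial: (δQ/Q)² = Σ (nᵢ · δxᵢ/xᵢ)².
  (1·δr/r)² = (1×0.0251)² = 0.000628;  (2·δb/b)² = (2×0.0996)² = 0.0397;  (-1·δz/z)² = (-1×0.111)² = 0.0124
δQ/Q = √(0.0527) = 0.229
Q = 471.8, so δQ = 0.229 × 471.8 = 108.

108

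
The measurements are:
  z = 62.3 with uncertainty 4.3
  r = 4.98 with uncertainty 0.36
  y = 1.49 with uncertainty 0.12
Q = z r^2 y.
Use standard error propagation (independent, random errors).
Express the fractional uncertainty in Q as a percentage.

Relative error in a monomial: (δQ/Q)² = Σ (nᵢ · δxᵢ/xᵢ)².
  (1·δz/z)² = (1×0.0690)² = 0.00476;  (2·δr/r)² = (2×0.0723)² = 0.0209;  (1·δy/y)² = (1×0.0805)² = 0.00649
δQ/Q = √(0.0322) = 0.179

17.9%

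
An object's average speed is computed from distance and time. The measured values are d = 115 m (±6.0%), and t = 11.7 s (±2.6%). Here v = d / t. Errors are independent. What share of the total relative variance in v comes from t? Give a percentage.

(δv/v)² = (1·δd/d)² + (-1·δt/t)²
  d term: (1×0.0600)² = 0.00360
  t term: (-1×0.0260)² = 0.000676
Total = 0.00428. Share from t = 0.000676/0.00428 = 0.158.

15.8%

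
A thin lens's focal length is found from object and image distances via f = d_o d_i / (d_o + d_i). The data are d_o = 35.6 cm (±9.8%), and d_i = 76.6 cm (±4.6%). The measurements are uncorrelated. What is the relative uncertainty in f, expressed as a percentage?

6.85%

∂f/∂d_o = (d_i/(d_o+d_i))² = 0.466;  ∂f/∂d_i = (d_o/(d_o+d_i))² = 0.101
δf = √((∂f/∂d_o · δd_o)² + (∂f/∂d_i · δd_i)²) = √(2.64 + 0.126) = 1.66 cm
f = 24.3 cm, so δf/f = 1.66/24.3 = 0.0685.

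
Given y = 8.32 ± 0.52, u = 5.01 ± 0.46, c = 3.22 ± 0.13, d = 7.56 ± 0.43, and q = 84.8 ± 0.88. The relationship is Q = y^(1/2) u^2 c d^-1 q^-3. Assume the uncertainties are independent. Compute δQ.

1.02e-05

Products/powers → add relative errors in quadrature, weighted by exponent:
  (½·δy/y)² = (0.5×0.0625)² = 0.000977;  (2·δu/u)² = (2×0.0918)² = 0.0337;  (1·δc/c)² = (1×0.0404)² = 0.00163;  (-1·δd/d)² = (-1×0.0569)² = 0.00324;  (-3·δq/q)² = (-3×0.0104)² = 0.000969
δQ/Q = √(0.0405) = 0.201
Q = 5.06e-05, so δQ = 0.201 × 5.06e-05 = 1.02e-05.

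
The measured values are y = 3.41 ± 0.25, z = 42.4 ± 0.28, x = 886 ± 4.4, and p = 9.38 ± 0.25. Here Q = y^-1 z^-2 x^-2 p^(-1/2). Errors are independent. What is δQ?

5.18e-12

For a monomial Q ∝ y^-1, z^-2, x^-2, p^(-1/2), fractional errors add in quadrature:
  (-1·δy/y)² = (-1×0.0733)² = 0.00537;  (-2·δz/z)² = (-2×0.00660)² = 0.000174;  (-2·δx/x)² = (-2×0.00497)² = 9.87e-05;  (−½·δp/p)² = (-0.5×0.0267)² = 0.000178
δQ/Q = √(0.00583) = 0.0763
Q = 6.78e-11, so δQ = 0.0763 × 6.78e-11 = 5.18e-12.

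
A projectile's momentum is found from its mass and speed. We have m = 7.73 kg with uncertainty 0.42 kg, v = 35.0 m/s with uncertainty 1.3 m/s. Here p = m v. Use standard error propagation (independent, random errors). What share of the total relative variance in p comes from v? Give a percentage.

(δp/p)² = (1·δm/m)² + (1·δv/v)²
  m term: (1×0.0543)² = 0.00295
  v term: (1×0.0371)² = 0.00138
Total = 0.00433. Share from v = 0.00138/0.00433 = 0.318.

31.8%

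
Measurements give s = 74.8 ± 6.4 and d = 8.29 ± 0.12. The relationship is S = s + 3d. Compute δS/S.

Absolute uncertainties add in quadrature for a linear combination:
  (δs)² = 41.0;  (3·δd)² = 0.130
δS = √(41.1) = 6.41
S = 99.7, so δS/S = 6.41/99.7 = 0.0643.

0.0643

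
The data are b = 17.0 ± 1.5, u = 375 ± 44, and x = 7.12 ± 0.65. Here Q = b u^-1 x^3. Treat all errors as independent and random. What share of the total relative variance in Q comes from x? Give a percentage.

77.7%

(δQ/Q)² = (1·δb/b)² + (-1·δu/u)² + (3·δx/x)²
  b term: (1×0.0882)² = 0.00779
  u term: (-1×0.117)² = 0.0138
  x term: (3×0.0913)² = 0.0750
Total = 0.0966. Share from x = 0.0750/0.0966 = 0.777.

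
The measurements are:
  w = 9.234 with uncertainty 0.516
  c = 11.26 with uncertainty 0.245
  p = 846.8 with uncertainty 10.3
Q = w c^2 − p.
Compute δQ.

83.6

Let h = w·c^2 = 1171. δh/h = √((1·δw/w)² + (2·δc/c)²) = √(0.00312 + 0.00189) = 0.0708, so δh = 82.9.
Q = h − p: δQ = √(δh² + δp²) = √(6880 + 106) = 83.6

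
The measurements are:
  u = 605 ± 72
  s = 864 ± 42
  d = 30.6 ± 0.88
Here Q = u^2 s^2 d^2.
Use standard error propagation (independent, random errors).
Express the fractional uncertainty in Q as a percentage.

Products/powers → add relative errors in quadrature, weighted by exponent:
  (2·δu/u)² = (2×0.119)² = 0.0567;  (2·δs/s)² = (2×0.0486)² = 0.00945;  (2·δd/d)² = (2×0.0288)² = 0.00331
δQ/Q = √(0.0694) = 0.263

26.3%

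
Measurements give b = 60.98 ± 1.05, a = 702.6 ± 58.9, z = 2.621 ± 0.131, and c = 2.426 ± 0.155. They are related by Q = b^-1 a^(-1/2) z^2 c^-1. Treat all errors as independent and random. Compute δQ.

0.000222

Each factor contributes (exponent × relative error)² to (δQ/Q)²:
  (-1·δb/b)² = (-1×0.0172)² = 0.000296;  (−½·δa/a)² = (-0.5×0.0838)² = 0.00176;  (2·δz/z)² = (2×0.0500)² = 0.00999;  (-1·δc/c)² = (-1×0.0639)² = 0.00408
δQ/Q = √(0.0161) = 0.127
Q = 0.001752, so δQ = 0.127 × 0.001752 = 0.000222.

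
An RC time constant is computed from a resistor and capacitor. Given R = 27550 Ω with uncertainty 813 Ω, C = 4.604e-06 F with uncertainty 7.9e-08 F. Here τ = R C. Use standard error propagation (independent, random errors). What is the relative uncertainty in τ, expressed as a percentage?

3.41%

Products/powers → add relative errors in quadrature, weighted by exponent:
  (1·δR/R)² = (1×0.0295)² = 0.000871;  (1·δC/C)² = (1×0.0172)² = 0.000294
δτ/τ = √(0.00117) = 0.0341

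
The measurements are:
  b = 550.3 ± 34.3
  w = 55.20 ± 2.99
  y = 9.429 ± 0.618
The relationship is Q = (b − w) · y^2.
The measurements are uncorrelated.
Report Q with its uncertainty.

Let u = b − w = 495.1. δu = √(δb² + δw²) = √(1180 + 8.94) = 34.4, so δu/u = 0.0695.
Q is then a monomial in u, y:
δQ/Q = √((δu/u)² + (2·δy/y)²) = √(0.00484 + 0.0172) = 0.148
Q = 44020, so δQ = 0.148 × 44020 = 6530.

44020 ± 6530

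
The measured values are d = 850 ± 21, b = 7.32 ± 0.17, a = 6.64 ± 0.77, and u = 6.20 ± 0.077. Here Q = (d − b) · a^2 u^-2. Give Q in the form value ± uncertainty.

967 ± 227

Let w = d − b = 843. δw = √(δd² + δb²) = √(441 + 0.0289) = 21.0, so δw/w = 0.0249.
Q is then a monomial in w, a, u:
δQ/Q = √((δw/w)² + (2·δa/a)² + (-2·δu/u)²) = √(0.000621 + 0.0538 + 0.000617) = 0.235
Q = 967, so δQ = 0.235 × 967 = 227.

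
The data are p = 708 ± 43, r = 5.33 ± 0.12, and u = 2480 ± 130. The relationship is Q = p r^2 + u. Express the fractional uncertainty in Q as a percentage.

Let w = p·r^2 = 20100. δw/w = √((1·δp/p)² + (2·δr/r)²) = √(0.00369 + 0.00203) = 0.0756, so δw = 1520.
Q = w + u: δQ = √(δw² + δu²) = √(2.31e+06 + 16900) = 1530
Q = 22600, so δQ/Q = 1530/22600 = 0.0676.

6.76%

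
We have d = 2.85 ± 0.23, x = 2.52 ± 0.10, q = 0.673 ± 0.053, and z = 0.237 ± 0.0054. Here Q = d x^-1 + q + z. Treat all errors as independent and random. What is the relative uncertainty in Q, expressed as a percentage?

Let p = d·x^-1 = 1.13. δp/p = √((1·δd/d)² + (-1·δx/x)²) = √(0.00651 + 0.00157) = 0.0899, so δp = 0.102.
Q = p + q + z: δQ = √(δp² + δq² + δz²) = √(0.0103 + 0.00281 + 2.92e-05) = 0.115
Q = 2.04, so δQ/Q = 0.115/2.04 = 0.0563.

5.63%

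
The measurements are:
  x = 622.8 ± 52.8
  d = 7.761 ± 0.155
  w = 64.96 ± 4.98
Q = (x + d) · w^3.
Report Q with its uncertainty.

Let u = x + d = 630.6. δu = √(δx² + δd²) = √(2790 + 0.0240) = 52.8, so δu/u = 0.0837.
Q is then a monomial in u, w:
δQ/Q = √((δu/u)² + (3·δw/w)²) = √(0.00701 + 0.0529) = 0.245
Q = 1.728e+08, so δQ = 0.245 × 1.728e+08 = 4.23e+07.

(1.728 ± 0.423) × 10^8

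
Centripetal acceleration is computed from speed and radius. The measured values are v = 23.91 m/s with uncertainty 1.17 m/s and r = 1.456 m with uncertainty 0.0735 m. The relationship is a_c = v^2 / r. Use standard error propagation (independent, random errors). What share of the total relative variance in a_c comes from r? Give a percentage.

(δa_c/a_c)² = (2·δv/v)² + (-1·δr/r)²
  v term: (2×0.0489)² = 0.00958
  r term: (-1×0.0505)² = 0.00255
Total = 0.0121. Share from r = 0.00255/0.0121 = 0.210.

21.0%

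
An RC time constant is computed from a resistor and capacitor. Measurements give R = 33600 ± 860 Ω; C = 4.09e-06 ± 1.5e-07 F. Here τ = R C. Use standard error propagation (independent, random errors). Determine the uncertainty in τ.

Products/powers → add relative errors in quadrature, weighted by exponent:
  (1·δR/R)² = (1×0.0256)² = 0.000655;  (1·δC/C)² = (1×0.0367)² = 0.00135
δτ/τ = √(0.00200) = 0.0447
τ = 0.137 s, so δτ = 0.0447 × 0.137 = 0.00615 s.

0.00615 s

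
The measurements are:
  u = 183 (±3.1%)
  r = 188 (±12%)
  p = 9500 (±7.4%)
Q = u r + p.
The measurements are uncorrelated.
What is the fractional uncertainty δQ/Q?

0.0984

Let w = u·r = 34400. δw/w = √((1·δu/u)² + (1·δr/r)²) = √(0.000961 + 0.0144) = 0.124, so δw = 4260.
Q = w + p: δQ = √(δw² + δp²) = √(1.82e+07 + 4.94e+05) = 4320
Q = 43900, so δQ/Q = 4320/43900 = 0.0984.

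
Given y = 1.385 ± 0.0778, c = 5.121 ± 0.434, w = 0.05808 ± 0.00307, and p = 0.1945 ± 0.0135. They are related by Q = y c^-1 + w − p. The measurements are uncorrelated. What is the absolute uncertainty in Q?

0.0308

Let h = y·c^-1 = 0.2705. δh/h = √((1·δy/y)² + (-1·δc/c)²) = √(0.00316 + 0.00718) = 0.102, so δh = 0.0275.
Q = h + w − p: δQ = √(δh² + δw² + δp²) = √(0.000756 + 9.42e-06 + 0.000182) = 0.0308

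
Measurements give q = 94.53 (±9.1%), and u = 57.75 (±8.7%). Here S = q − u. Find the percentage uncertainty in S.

Absolute uncertainties add in quadrature for a linear combination:
  (δq)² = 74.0;  (δu)² = 25.2
δS = √(99.2) = 9.96
S = 36.78, so δS/S = 9.96/36.78 = 0.271.

27.1%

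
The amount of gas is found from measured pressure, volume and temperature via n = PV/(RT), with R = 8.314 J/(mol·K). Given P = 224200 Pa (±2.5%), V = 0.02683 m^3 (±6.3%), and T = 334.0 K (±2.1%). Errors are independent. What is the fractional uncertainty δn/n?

0.0710

Products/powers → add relative errors in quadrature, weighted by exponent:
  (1·δP/P)² = (1×0.0250)² = 0.000625;  (1·δV/V)² = (1×0.0630)² = 0.00397;  (-1·δT/T)² = (-1×0.0210)² = 0.000441
δn/n = √(0.00504) = 0.0710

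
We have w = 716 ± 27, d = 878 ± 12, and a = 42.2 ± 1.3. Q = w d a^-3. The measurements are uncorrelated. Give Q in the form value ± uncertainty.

8.37 ± 0.843

Relative error in a monomial: (δQ/Q)² = Σ (nᵢ · δxᵢ/xᵢ)².
  (1·δw/w)² = (1×0.0377)² = 0.00142;  (1·δd/d)² = (1×0.0137)² = 0.000187;  (-3·δa/a)² = (-3×0.0308)² = 0.00854
δQ/Q = √(0.0101) = 0.101
Q = 8.37, so δQ = 0.101 × 8.37 = 0.843.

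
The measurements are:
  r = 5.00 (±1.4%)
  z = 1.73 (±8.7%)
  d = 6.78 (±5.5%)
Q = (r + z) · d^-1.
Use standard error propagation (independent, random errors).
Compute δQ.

0.0598

Let u = r + z = 6.73. δu = √(δr² + δz²) = √(0.00490 + 0.0227) = 0.166, so δu/u = 0.0247.
Q is then a monomial in u, d:
δQ/Q = √((δu/u)² + (-1·δd/d)²) = √(0.000608 + 0.00302) = 0.0603
Q = 0.993, so δQ = 0.0603 × 0.993 = 0.0598.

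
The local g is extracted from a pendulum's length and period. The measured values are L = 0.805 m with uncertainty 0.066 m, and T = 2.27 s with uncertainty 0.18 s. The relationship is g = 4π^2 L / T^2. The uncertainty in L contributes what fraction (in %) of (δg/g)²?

21.1%

(δg/g)² = (1·δL/L)² + (-2·δT/T)²
  L term: (1×0.0820)² = 0.00672
  T term: (-2×0.0793)² = 0.0252
Total = 0.0319. Share from L = 0.00672/0.0319 = 0.211.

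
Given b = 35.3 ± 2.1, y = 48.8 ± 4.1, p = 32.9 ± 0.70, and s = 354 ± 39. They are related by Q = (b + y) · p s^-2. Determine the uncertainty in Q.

0.00503

Let u = b + y = 84.1. δu = √(δb² + δy²) = √(4.41 + 16.8) = 4.61, so δu/u = 0.0548.
Q is then a monomial in u, p, s:
δQ/Q = √((δu/u)² + (1·δp/p)² + (-2·δs/s)²) = √(0.00300 + 0.000453 + 0.0485) = 0.228
Q = 0.0221, so δQ = 0.228 × 0.0221 = 0.00503.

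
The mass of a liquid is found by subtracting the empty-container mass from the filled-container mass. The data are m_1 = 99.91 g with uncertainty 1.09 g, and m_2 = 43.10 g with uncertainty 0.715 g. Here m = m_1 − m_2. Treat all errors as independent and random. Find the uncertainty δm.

m is a linear combination, so absolute uncertainties add in quadrature:
  (δm_1)² = 1.19;  (δm_2)² = 0.511
δm = √(1.70) = 1.30 g

1.30 g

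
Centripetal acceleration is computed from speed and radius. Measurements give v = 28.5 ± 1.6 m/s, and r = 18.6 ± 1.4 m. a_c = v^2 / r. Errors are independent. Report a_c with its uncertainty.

43.7 ± 5.90 m/s^2

Since a_c is a product/quotient, work with relative uncertainties:
  (2·δv/v)² = (2×0.0561)² = 0.0126;  (-1·δr/r)² = (-1×0.0753)² = 0.00567
δa_c/a_c = √(0.0183) = 0.135
a_c = 43.7 m/s^2, so δa_c = 0.135 × 43.7 = 5.90 m/s^2.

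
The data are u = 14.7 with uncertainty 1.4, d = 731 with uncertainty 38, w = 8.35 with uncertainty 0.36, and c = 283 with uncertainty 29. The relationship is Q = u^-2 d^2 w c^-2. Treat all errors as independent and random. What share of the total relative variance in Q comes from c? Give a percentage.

46.2%

(δQ/Q)² = (-2·δu/u)² + (2·δd/d)² + (1·δw/w)² + (-2·δc/c)²
  u term: (-2×0.0952)² = 0.0363
  d term: (2×0.0520)² = 0.0108
  w term: (1×0.0431)² = 0.00186
  c term: (-2×0.102)² = 0.0420
Total = 0.0910. Share from c = 0.0420/0.0910 = 0.462.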